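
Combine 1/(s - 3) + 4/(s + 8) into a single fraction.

Common denominator (s - 3)(s + 8). Numerator: 1(s + 8) + 4(s - 3) = (s + 8) + (4s - 12) = 5s - 4
Result: (5s - 4)/[(s - 3)(s + 8)]


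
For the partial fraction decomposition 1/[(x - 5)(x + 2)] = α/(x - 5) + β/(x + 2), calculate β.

Cover-up at x = -2: β = 1/(-2 - 5) = -1/7


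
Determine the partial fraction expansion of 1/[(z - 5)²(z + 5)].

Cover-up at z=-5: C = 1/(-5 - 5)² = 1/100. Cover-up at z=5: B = 1/(5 + 5) = 1/10. Comparing z² coeff: A = -C = -1/100
Result: (-1/100)/(z - 5) + (1/10)/(z - 5)² + (1/100)/(z + 5)


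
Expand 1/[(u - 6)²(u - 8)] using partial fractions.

Cover-up at u=8: C = 1/(8 - 6)² = 1/4. Cover-up at u=6: B = 1/(6 - 8) = -1/2. Comparing u² coeff: A = -C = -1/4
Result: (-1/4)/(u - 6) - (1/2)/(u - 6)² + (1/4)/(u - 8)


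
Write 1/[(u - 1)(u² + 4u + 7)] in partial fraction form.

Cover-up at u = 1: A = 1/(1² + 4·1 + 7) = 1/12. Then B = -A = -1/12, C = -A·(4 + 1) = -5/12
Result: (1/12)/(u - 1) - ((1/12)u + 5/12)/(u² + 4u + 7)


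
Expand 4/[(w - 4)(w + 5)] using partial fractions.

4/(w - 4)(w + 5) = P/(w - 4) + Q/(w + 5). P = 4/(4 + 5) = 4/9, Q = 4/(-5 - 4) = -4/9
Result: (4/9)/(w - 4) - (4/9)/(w + 5)


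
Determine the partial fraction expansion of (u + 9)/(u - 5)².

(u + 9) = P(u - 5) + Q. At u = 5: Q = 1·5 + 9 = 14. Coeff of u: P = 1
Result: 1/(u - 5) + 14/(u - 5)²


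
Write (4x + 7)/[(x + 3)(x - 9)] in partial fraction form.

At x=-3: A = (4·(-3) + 7)/(-3 - 9) = 5/12. At x=9: B = (4·9 + 7)/(9 + 3) = 43/12
Result: (5/12)/(x + 3) + (43/12)/(x - 9)


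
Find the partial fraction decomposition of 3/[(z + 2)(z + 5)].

3/(z + 2)(z + 5) = A/(z + 2) + B/(z + 5). A = 3/(-2 + 5) = 1, B = 3/(-5 + 2) = -1
Result: 1/(z + 2) - 1/(z + 5)


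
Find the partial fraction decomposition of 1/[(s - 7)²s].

Cover-up at s=0: R = 1/(0 - 7)² = 1/49. Cover-up at s=7: Q = 1/(7 - 0) = 1/7. Comparing s² coeff: P = -R = -1/49
Result: (-1/49)/(s - 7) + (1/7)/(s - 7)² + (1/49)/s


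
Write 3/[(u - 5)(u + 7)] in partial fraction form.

3/(u - 5)(u + 7) = A/(u - 5) + B/(u + 7). A = 3/(5 + 7) = 1/4, B = 3/(-7 - 5) = -1/4
Result: (1/4)/(u - 5) - (1/4)/(u + 7)


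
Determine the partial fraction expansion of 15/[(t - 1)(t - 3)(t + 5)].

Using cover-up method: P = -5/4, Q = 15/16, R = 5/16
Result: (-5/4)/(t - 1) + (15/16)/(t - 3) + (5/16)/(t + 5)


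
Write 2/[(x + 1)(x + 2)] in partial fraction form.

2/(x + 1)(x + 2) = P/(x + 1) + Q/(x + 2). P = 2/(-1 + 2) = 2, Q = 2/(-2 + 1) = -2
Result: 2/(x + 1) - 2/(x + 2)


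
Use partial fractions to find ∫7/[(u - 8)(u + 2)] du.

Decompose: 7/[(u - 8)(u + 2)] = (7/10)/(u - 8) - (7/10)/(u + 2). Integrate each term: (7/10) ln|(u - 8)| - (7/10) ln|(u + 2)| + C


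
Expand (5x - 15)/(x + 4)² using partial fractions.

(5x - 15) = A(x + 4) + B. At x = -4: B = 5·(-4) - 15 = -35. Coeff of x: A = 5
Result: 5/(x + 4) - 35/(x + 4)²


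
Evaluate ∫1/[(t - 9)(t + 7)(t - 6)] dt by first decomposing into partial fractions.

Cover-up: P = 1/48, Q = 1/208, R = -1/39. Decomposition: (1/48)/(t - 9) + (1/208)/(t + 7) - (1/39)/(t - 6). Integrate each term: (1/48) ln|(t - 9)| + (1/208) ln|(t + 7)| - (1/39) ln|(t - 6)| + C


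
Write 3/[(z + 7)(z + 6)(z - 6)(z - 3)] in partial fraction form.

Using Heaviside cover-up: (-3/130)/(z + 7) + (1/36)/(z + 6) + (1/156)/(z - 6) - (1/90)/(z - 3)


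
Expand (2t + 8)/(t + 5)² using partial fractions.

(2t + 8) = P(t + 5) + Q. At t = -5: Q = 2·(-5) + 8 = -2. Coeff of t: P = 2
Result: 2/(t + 5) - 2/(t + 5)²


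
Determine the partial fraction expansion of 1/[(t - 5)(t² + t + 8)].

Cover-up at t = 5: A = 1/(5² + 1·5 + 8) = 1/38. Then B = -A = -1/38, C = -A·(1 + 5) = -3/19
Result: (1/38)/(t - 5) - ((1/38)t + 3/19)/(t² + t + 8)


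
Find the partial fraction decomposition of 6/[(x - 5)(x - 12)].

6/(x - 5)(x - 12) = P/(x - 5) + Q/(x - 12). P = 6/(5 - 12) = -6/7, Q = 6/(12 - 5) = 6/7
Result: (-6/7)/(x - 5) + (6/7)/(x - 12)


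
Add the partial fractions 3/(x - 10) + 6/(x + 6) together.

Common denominator (x - 10)(x + 6). Numerator: 3(x + 6) + 6(x - 10) = (3x + 18) + (6x - 60) = 9x - 42
Result: (9x - 42)/[(x - 10)(x + 6)]


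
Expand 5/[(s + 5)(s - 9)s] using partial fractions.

Using cover-up method: A = 1/14, B = 5/126, C = -1/9
Result: (1/14)/(s + 5) + (5/126)/(s - 9) - (1/9)/s


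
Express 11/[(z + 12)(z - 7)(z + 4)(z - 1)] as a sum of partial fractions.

Using Heaviside cover-up: (-11/1976)/(z + 12) + (1/114)/(z - 7) + (1/40)/(z + 4) - (11/390)/(z - 1)


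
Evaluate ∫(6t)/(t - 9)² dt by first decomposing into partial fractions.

Decompose: A = 6, B = 6·9 + 0 = 54, so (6t)/(t - 9)² = 6/(t - 9) + 54/(t - 9)². Integrate: ∫ A/(t - 9) dt = 6 ln|(t - 9)|; ∫ B/(t - 9)² dt = -54/(t - 9). Sum: 6 ln|(t - 9)| - 54/(t - 9) + C


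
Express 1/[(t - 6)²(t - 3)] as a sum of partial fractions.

Cover-up at t=3: γ = 1/(3 - 6)² = 1/9. Cover-up at t=6: β = 1/(6 - 3) = 1/3. Comparing t² coeff: α = -γ = -1/9
Result: (-1/9)/(t - 6) + (1/3)/(t - 6)² + (1/9)/(t - 3)


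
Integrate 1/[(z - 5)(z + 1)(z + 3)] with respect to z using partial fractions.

Cover-up: P = 1/48, Q = -1/12, R = 1/16. Decomposition: (1/48)/(z - 5) - (1/12)/(z + 1) + (1/16)/(z + 3). Integrate each term: (1/48) ln|(z - 5)| - (1/12) ln|(z + 1)| + (1/16) ln|(z + 3)| + C


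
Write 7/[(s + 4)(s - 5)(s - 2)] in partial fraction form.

Using cover-up method: A = 7/54, B = 7/27, C = -7/18
Result: (7/54)/(s + 4) + (7/27)/(s - 5) - (7/18)/(s - 2)


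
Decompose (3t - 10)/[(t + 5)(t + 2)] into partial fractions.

At t=-5: α = (3·(-5) - 10)/(-5 + 2) = 25/3. At t=-2: β = (3·(-2) - 10)/(-2 + 5) = -16/3
Result: (25/3)/(t + 5) - (16/3)/(t + 2)


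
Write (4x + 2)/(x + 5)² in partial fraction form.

(4x + 2) = P(x + 5) + Q. At x = -5: Q = 4·(-5) + 2 = -18. Coeff of x: P = 4
Result: 4/(x + 5) - 18/(x + 5)²


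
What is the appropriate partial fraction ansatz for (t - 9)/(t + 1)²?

Repeated linear factor: A/(t + 1) + B/(t + 1)²


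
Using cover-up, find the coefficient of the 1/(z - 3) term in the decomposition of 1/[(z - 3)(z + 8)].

Cover (z - 3), set z=3: 1/((z + 8) at z=3) = 1/(11) = 1/11


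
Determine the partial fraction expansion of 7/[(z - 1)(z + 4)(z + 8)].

Using cover-up method: P = 7/45, Q = -7/20, R = 7/36
Result: (7/45)/(z - 1) - (7/20)/(z + 4) + (7/36)/(z + 8)


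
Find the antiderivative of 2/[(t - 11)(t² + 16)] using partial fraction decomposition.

Cover-up at t=11: A = 2/(11²+16) = 2/137. Coeff matching: B = -2/137, C = -22/137. Decomposition: (2/137)/(t - 11) - ((2/137)t + 22/137)/(t² + 16). Integrate: linear → ln, quadratic → (1/2)ln + arctan: (2/137) ln|(t - 11)| - (1/137) ln(t² + 16) - (11/274) arctan(t/4) + C


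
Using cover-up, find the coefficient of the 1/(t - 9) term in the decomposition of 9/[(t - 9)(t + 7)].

Cover (t - 9), set t=9: 9/((t + 7) at t=9) = 9/(16) = 9/16


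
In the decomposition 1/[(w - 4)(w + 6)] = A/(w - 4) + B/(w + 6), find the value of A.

Cover-up at w = 4: A = 1/(4 + 6) = 1/10


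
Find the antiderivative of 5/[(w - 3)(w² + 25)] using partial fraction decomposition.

Cover-up at w=3: α = 5/(3²+25) = 5/34. Coeff matching: β = -5/34, γ = -15/34. Decomposition: (5/34)/(w - 3) - ((5/34)w + 15/34)/(w² + 25). Integrate: linear → ln, quadratic → (1/2)ln + arctan: (5/34) ln|(w - 3)| - (5/68) ln(w² + 25) - (3/34) arctan(w/5) + C


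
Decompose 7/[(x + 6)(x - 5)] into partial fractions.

7/(x + 6)(x - 5) = α/(x + 6) + β/(x - 5). α = 7/(-6 - 5) = -7/11, β = 7/(5 + 6) = 7/11
Result: (-7/11)/(x + 6) + (7/11)/(x - 5)


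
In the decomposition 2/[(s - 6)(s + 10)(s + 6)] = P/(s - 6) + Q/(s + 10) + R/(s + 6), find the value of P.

Cover-up at s = 6: P = 2/[(6 + 10)(6 + 6)] = 2/[(16)(12)] = 2/192 = 1/96


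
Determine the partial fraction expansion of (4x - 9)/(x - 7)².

(4x - 9) = P(x - 7) + Q. At x = 7: Q = 4·7 - 9 = 19. Coeff of x: P = 4
Result: 4/(x - 7) + 19/(x - 7)²


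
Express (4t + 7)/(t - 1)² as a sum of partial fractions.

(4t + 7) = A(t - 1) + B. At t = 1: B = 4·1 + 7 = 11. Coeff of t: A = 4
Result: 4/(t - 1) + 11/(t - 1)²


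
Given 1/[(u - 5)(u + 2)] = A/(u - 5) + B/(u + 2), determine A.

Cover-up at u = 5: A = 1/(5 + 2) = 1/7


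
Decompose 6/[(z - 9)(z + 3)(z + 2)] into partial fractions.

Using cover-up method: A = 1/22, B = 1/2, C = -6/11
Result: (1/22)/(z - 9) + (1/2)/(z + 3) - (6/11)/(z + 2)


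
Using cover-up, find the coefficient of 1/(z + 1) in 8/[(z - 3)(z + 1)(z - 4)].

Cover (z + 1), set z=-1: 8/[(-1 - 3)(-1 - 4)] = 2/5


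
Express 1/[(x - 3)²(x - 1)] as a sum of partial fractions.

Cover-up at x=1: C = 1/(1 - 3)² = 1/4. Cover-up at x=3: B = 1/(3 - 1) = 1/2. Comparing x² coeff: A = -C = -1/4
Result: (-1/4)/(x - 3) + (1/2)/(x - 3)² + (1/4)/(x - 1)


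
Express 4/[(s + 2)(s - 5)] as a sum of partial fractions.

4/(s + 2)(s - 5) = A/(s + 2) + B/(s - 5). A = 4/(-2 - 5) = -4/7, B = 4/(5 + 2) = 4/7
Result: (-4/7)/(s + 2) + (4/7)/(s - 5)


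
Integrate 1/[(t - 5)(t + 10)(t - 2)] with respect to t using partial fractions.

Cover-up: α = 1/45, β = 1/180, γ = -1/36. Decomposition: (1/45)/(t - 5) + (1/180)/(t + 10) - (1/36)/(t - 2). Integrate each term: (1/45) ln|(t - 5)| + (1/180) ln|(t + 10)| - (1/36) ln|(t - 2)| + C


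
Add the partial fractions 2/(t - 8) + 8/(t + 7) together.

Common denominator (t - 8)(t + 7). Numerator: 2(t + 7) + 8(t - 8) = (2t + 14) + (8t - 64) = 10t - 50
Result: (10t - 50)/[(t - 8)(t + 7)]


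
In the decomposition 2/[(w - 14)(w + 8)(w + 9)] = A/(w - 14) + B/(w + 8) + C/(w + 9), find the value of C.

Cover-up at w = -9: C = 2/[(-9 - 14)(-9 + 8)] = 2/[(-23)(-1)] = 2/23


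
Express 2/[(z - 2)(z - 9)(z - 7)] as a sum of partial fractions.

Using cover-up method: α = 2/35, β = 1/7, γ = -1/5
Result: (2/35)/(z - 2) + (1/7)/(z - 9) - (1/5)/(z - 7)


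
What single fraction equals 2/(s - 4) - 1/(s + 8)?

Common denominator (s - 4)(s + 8). Numerator: 2(s + 8) - 1(s - 4) = (2s + 16) - (s - 4) = s + 20
Result: (s + 20)/[(s - 4)(s + 8)]


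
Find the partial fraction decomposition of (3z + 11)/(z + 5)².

(3z + 11) = P(z + 5) + Q. At z = -5: Q = 3·(-5) + 11 = -4. Coeff of z: P = 3
Result: 3/(z + 5) - 4/(z + 5)²


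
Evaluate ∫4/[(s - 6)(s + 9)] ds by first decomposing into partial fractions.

Decompose: 4/[(s - 6)(s + 9)] = (4/15)/(s - 6) - (4/15)/(s + 9). Integrate each term: (4/15) ln|(s - 6)| - (4/15) ln|(s + 9)| + C


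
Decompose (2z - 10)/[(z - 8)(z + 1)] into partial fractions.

At z=8: α = (2·8 - 10)/(8 + 1) = 2/3. At z=-1: β = (2·(-1) - 10)/(-1 - 8) = 4/3
Result: (2/3)/(z - 8) + (4/3)/(z + 1)


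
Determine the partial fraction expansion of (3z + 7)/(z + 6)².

(3z + 7) = α(z + 6) + β. At z = -6: β = 3·(-6) + 7 = -11. Coeff of z: α = 3
Result: 3/(z + 6) - 11/(z + 6)²


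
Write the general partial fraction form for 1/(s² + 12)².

Repeated quadratic factor: (As + B)/(s² + 12) + (Cs + D)/(s² + 12)²


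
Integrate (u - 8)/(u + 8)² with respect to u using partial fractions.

Decompose: P = 1, Q = 1·(-8) - 8 = -16, so (u - 8)/(u + 8)² = 1/(u + 8) - 16/(u + 8)². Integrate: ∫ P/(u + 8) du = ln|(u + 8)|; ∫ Q/(u + 8)² du = 16/(u + 8). Sum: ln|(u + 8)| + 16/(u + 8) + C


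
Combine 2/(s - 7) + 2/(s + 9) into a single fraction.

Common denominator (s - 7)(s + 9). Numerator: 2(s + 9) + 2(s - 7) = (2s + 18) + (2s - 14) = 4s + 4
Result: (4s + 4)/[(s - 7)(s + 9)]


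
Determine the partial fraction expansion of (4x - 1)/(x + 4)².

(4x - 1) = α(x + 4) + β. At x = -4: β = 4·(-4) - 1 = -17. Coeff of x: α = 4
Result: 4/(x + 4) - 17/(x + 4)²


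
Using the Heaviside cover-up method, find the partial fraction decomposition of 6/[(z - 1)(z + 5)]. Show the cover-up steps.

Cover (z - 1): set z=1, get A = 6/(1 + 5) = 1. Cover (z + 5): set z=-5, get B = 6/(-5 - 1) = -1.
Result: 1/(z - 1) - 1/(z + 5)


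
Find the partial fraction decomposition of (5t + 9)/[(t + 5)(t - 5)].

At t=-5: P = (5·(-5) + 9)/(-5 - 5) = 8/5. At t=5: Q = (5·5 + 9)/(5 + 5) = 17/5
Result: (8/5)/(t + 5) + (17/5)/(t - 5)


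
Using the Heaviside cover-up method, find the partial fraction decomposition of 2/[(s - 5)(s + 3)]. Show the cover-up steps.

Cover (s - 5): set s=5, get A = 2/(5 + 3) = 1/4. Cover (s + 3): set s=-3, get B = 2/(-3 - 5) = -1/4.
Result: (1/4)/(s - 5) - (1/4)/(s + 3)


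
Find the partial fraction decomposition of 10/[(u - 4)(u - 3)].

10/(u - 4)(u - 3) = P/(u - 4) + Q/(u - 3). P = 10/(4 - 3) = 10, Q = 10/(3 - 4) = -10
Result: 10/(u - 4) - 10/(u - 3)


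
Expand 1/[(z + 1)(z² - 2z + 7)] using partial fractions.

Cover-up at z = -1: α = 1/((-1)² - 2·(-1) + 7) = 1/10. Then β = -α = -1/10, γ = -α·(-2 - 1) = 3/10
Result: (1/10)/(z + 1) - ((1/10)z - 3/10)/(z² - 2z + 7)


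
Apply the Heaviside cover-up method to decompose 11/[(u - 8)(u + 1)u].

Cover (u - 8), u=8: α = 11/[(8 + 1)(8 - 0)] = 11/72. Cover (u + 1), u=-1: β = 11/[(-1 - 8)(-1 - 0)] = 11/9. Cover u, u=0: γ = 11/[(0 - 8)(0 + 1)] = -11/8.
Result: (11/72)/(u - 8) + (11/9)/(u + 1) - (11/8)/u


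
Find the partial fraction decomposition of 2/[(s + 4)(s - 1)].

2/(s + 4)(s - 1) = P/(s + 4) + Q/(s - 1). P = 2/(-4 - 1) = -2/5, Q = 2/(1 + 4) = 2/5
Result: (-2/5)/(s + 4) + (2/5)/(s - 1)


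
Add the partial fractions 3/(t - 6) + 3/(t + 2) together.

Common denominator (t - 6)(t + 2). Numerator: 3(t + 2) + 3(t - 6) = (3t + 6) + (3t - 18) = 6t - 12
Result: (6t - 12)/[(t - 6)(t + 2)]


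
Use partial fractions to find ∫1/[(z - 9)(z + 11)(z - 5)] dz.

Cover-up: P = 1/80, Q = 1/320, R = -1/64. Decomposition: (1/80)/(z - 9) + (1/320)/(z + 11) - (1/64)/(z - 5). Integrate each term: (1/80) ln|(z - 9)| + (1/320) ln|(z + 11)| - (1/64) ln|(z - 5)| + C


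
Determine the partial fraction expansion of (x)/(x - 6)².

(x) = α(x - 6) + β. At x = 6: β = 1·6 + 0 = 6. Coeff of x: α = 1
Result: 1/(x - 6) + 6/(x - 6)²


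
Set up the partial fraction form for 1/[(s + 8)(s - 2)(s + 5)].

Three distinct linear factors: α/(s + 8) + β/(s - 2) + γ/(s + 5)


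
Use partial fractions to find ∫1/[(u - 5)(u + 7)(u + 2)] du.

Cover-up: α = 1/84, β = 1/60, γ = -1/35. Decomposition: (1/84)/(u - 5) + (1/60)/(u + 7) - (1/35)/(u + 2). Integrate each term: (1/84) ln|(u - 5)| + (1/60) ln|(u + 7)| - (1/35) ln|(u + 2)| + C


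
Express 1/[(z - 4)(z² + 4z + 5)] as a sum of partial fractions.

Cover-up at z = 4: A = 1/(4² + 4·4 + 5) = 1/37. Then B = -A = -1/37, C = -A·(4 + 4) = -8/37
Result: (1/37)/(z - 4) - ((1/37)z + 8/37)/(z² + 4z + 5)


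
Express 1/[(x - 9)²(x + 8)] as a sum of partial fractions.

Cover-up at x=-8: R = 1/(-8 - 9)² = 1/289. Cover-up at x=9: Q = 1/(9 + 8) = 1/17. Comparing x² coeff: P = -R = -1/289
Result: (-1/289)/(x - 9) + (1/17)/(x - 9)² + (1/289)/(x + 8)


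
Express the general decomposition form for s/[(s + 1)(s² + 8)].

Linear + irreducible quadratic: A/(s + 1) + (Bs + C)/(s² + 8)


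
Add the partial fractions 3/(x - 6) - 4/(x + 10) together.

Common denominator (x - 6)(x + 10). Numerator: 3(x + 10) - 4(x - 6) = (3x + 30) - (4x - 24) = -x + 54
Result: (-x + 54)/[(x - 6)(x + 10)]


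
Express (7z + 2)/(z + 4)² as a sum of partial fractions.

(7z + 2) = P(z + 4) + Q. At z = -4: Q = 7·(-4) + 2 = -26. Coeff of z: P = 7
Result: 7/(z + 4) - 26/(z + 4)²


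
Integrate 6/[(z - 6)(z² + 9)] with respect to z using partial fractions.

Cover-up at z=6: P = 6/(6²+9) = 2/15. Coeff matching: Q = -2/15, R = -4/5. Decomposition: (2/15)/(z - 6) - ((2/15)z + 4/5)/(z² + 9). Integrate: linear → ln, quadratic → (1/2)ln + arctan: (2/15) ln|(z - 6)| - (1/15) ln(z² + 9) - (4/15) arctan(z/3) + C


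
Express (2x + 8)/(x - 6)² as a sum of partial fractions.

(2x + 8) = P(x - 6) + Q. At x = 6: Q = 2·6 + 8 = 20. Coeff of x: P = 2
Result: 2/(x - 6) + 20/(x - 6)²


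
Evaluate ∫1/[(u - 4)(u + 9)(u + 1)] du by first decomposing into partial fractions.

Cover-up: P = 1/65, Q = 1/104, R = -1/40. Decomposition: (1/65)/(u - 4) + (1/104)/(u + 9) - (1/40)/(u + 1). Integrate each term: (1/65) ln|(u - 4)| + (1/104) ln|(u + 9)| - (1/40) ln|(u + 1)| + C


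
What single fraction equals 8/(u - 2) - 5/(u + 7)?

Common denominator (u - 2)(u + 7). Numerator: 8(u + 7) - 5(u - 2) = (8u + 56) - (5u - 10) = 3u + 66
Result: (3u + 66)/[(u - 2)(u + 7)]


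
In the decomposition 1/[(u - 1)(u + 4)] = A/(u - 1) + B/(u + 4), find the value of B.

Cover-up at u = -4: B = 1/(-4 - 1) = -1/5


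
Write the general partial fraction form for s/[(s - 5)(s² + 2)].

Linear + irreducible quadratic: P/(s - 5) + (Qs + R)/(s² + 2)


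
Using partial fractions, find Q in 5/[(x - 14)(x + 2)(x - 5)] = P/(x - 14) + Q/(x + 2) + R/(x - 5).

Cover-up at x = -2: Q = 5/[(-2 - 14)(-2 - 5)] = 5/[(-16)(-7)] = 5/112


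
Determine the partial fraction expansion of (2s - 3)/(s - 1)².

(2s - 3) = A(s - 1) + B. At s = 1: B = 2·1 - 3 = -1. Coeff of s: A = 2
Result: 2/(s - 1) - 1/(s - 1)²


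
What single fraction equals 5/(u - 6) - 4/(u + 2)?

Common denominator (u - 6)(u + 2). Numerator: 5(u + 2) - 4(u - 6) = (5u + 10) - (4u - 24) = u + 34
Result: (u + 34)/[(u - 6)(u + 2)]


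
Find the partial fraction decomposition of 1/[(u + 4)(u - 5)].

1/(u + 4)(u - 5) = α/(u + 4) + β/(u - 5). α = 1/(-4 - 5) = -1/9, β = 1/(5 + 4) = 1/9
Result: (-1/9)/(u + 4) + (1/9)/(u - 5)


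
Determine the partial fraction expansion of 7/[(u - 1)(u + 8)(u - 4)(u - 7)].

Using Heaviside cover-up: (7/162)/(u - 1) - (7/1620)/(u + 8) - (7/108)/(u - 4) + (7/270)/(u - 7)


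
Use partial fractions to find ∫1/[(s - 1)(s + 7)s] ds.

Cover-up: A = 1/8, B = 1/56, C = -1/7. Decomposition: (1/8)/(s - 1) + (1/56)/(s + 7) - (1/7)/s. Integrate each term: (1/8) ln|(s - 1)| + (1/56) ln|(s + 7)| - (1/7) ln|s| + C


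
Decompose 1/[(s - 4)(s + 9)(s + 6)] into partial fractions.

Using cover-up method: α = 1/130, β = 1/39, γ = -1/30
Result: (1/130)/(s - 4) + (1/39)/(s + 9) - (1/30)/(s + 6)


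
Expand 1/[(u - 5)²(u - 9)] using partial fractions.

Cover-up at u=9: C = 1/(9 - 5)² = 1/16. Cover-up at u=5: B = 1/(5 - 9) = -1/4. Comparing u² coeff: A = -C = -1/16
Result: (-1/16)/(u - 5) - (1/4)/(u - 5)² + (1/16)/(u - 9)


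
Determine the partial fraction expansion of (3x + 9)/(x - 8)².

(3x + 9) = α(x - 8) + β. At x = 8: β = 3·8 + 9 = 33. Coeff of x: α = 3
Result: 3/(x - 8) + 33/(x - 8)²


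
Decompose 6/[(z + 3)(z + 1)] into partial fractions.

6/(z + 3)(z + 1) = α/(z + 3) + β/(z + 1). α = 6/(-3 + 1) = -3, β = 6/(-1 + 3) = 3
Result: -3/(z + 3) + 3/(z + 1)


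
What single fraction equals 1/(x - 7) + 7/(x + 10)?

Common denominator (x - 7)(x + 10). Numerator: 1(x + 10) + 7(x - 7) = (x + 10) + (7x - 49) = 8x - 39
Result: (8x - 39)/[(x - 7)(x + 10)]


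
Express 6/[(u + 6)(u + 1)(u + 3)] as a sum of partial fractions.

Using cover-up method: P = 2/5, Q = 3/5, R = -1
Result: (2/5)/(u + 6) + (3/5)/(u + 1) - 1/(u + 3)


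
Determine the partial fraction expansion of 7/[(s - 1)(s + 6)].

7/(s - 1)(s + 6) = A/(s - 1) + B/(s + 6). A = 7/(1 + 6) = 1, B = 7/(-6 - 1) = -1
Result: 1/(s - 1) - 1/(s + 6)


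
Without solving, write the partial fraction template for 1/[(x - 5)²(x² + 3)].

Repeated linear + quadratic: A/(x - 5) + B/(x - 5)² + (Cx + D)/(x² + 3)


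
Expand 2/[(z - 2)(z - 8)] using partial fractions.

2/(z - 2)(z - 8) = α/(z - 2) + β/(z - 8). α = 2/(2 - 8) = -1/3, β = 2/(8 - 2) = 1/3
Result: (-1/3)/(z - 2) + (1/3)/(z - 8)


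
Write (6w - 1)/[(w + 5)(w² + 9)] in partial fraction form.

At w=-5: P = (6·(-5) - 1)/((-5)² + 9) = -31/34. Q = -P = 31/34, R = 6 - (-5)·P = 49/34
Result: (-31/34)/(w + 5) + ((31/34)w + 49/34)/(w² + 9)


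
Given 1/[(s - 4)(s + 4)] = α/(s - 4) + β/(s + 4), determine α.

Cover-up at s = 4: α = 1/(4 + 4) = 1/8


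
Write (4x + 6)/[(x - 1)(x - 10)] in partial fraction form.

At x=1: A = (4·1 + 6)/(1 - 10) = -10/9. At x=10: B = (4·10 + 6)/(10 - 1) = 46/9
Result: (-10/9)/(x - 1) + (46/9)/(x - 10)


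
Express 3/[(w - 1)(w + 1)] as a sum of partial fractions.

3/(w - 1)(w + 1) = A/(w - 1) + B/(w + 1). A = 3/(1 + 1) = 3/2, B = 3/(-1 - 1) = -3/2
Result: (3/2)/(w - 1) - (3/2)/(w + 1)


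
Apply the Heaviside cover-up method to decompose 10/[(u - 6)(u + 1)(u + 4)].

Cover (u - 6), u=6: α = 10/[(6 + 1)(6 + 4)] = 1/7. Cover (u + 1), u=-1: β = 10/[(-1 - 6)(-1 + 4)] = -10/21. Cover (u + 4), u=-4: γ = 10/[(-4 - 6)(-4 + 1)] = 1/3.
Result: (1/7)/(u - 6) - (10/21)/(u + 1) + (1/3)/(u + 4)


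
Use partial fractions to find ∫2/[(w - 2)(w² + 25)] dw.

Cover-up at w=2: A = 2/(2²+25) = 2/29. Coeff matching: B = -2/29, C = -4/29. Decomposition: (2/29)/(w - 2) - ((2/29)w + 4/29)/(w² + 25). Integrate: linear → ln, quadratic → (1/2)ln + arctan: (2/29) ln|(w - 2)| - (1/29) ln(w² + 25) - (4/145) arctan(w/5) + C


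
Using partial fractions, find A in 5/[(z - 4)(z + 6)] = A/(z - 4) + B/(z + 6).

Cover-up at z = 4: A = 5/(4 + 6) = 5/10 = 1/2


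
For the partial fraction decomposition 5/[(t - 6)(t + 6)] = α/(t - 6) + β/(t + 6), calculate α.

Cover-up at t = 6: α = 5/(6 + 6) = 5/12


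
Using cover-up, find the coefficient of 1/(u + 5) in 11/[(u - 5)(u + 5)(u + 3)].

Cover (u + 5), set u=-5: 11/[(-5 - 5)(-5 + 3)] = 11/20


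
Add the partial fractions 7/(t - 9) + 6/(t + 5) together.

Common denominator (t - 9)(t + 5). Numerator: 7(t + 5) + 6(t - 9) = (7t + 35) + (6t - 54) = 13t - 19
Result: (13t - 19)/[(t - 9)(t + 5)]


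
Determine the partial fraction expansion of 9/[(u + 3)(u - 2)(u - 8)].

Using cover-up method: α = 9/55, β = -3/10, γ = 3/22
Result: (9/55)/(u + 3) - (3/10)/(u - 2) + (3/22)/(u - 8)


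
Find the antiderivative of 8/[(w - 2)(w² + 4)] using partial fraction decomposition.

Cover-up at w=2: A = 8/(2²+4) = 1. Coeff matching: B = -1, C = -2. Decomposition: 1/(w - 2) - (w + 2)/(w² + 4). Integrate: linear → ln, quadratic → (1/2)ln + arctan: ln|(w - 2)| - (1/2) ln(w² + 4) - arctan(w/2) + C


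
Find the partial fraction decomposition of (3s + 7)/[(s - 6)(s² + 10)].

At s=6: P = (3·6 + 7)/(6² + 10) = 25/46. Q = -P = -25/46, R = 3 - 6·P = -6/23
Result: (25/46)/(s - 6) - ((25/46)s + 6/23)/(s² + 10)


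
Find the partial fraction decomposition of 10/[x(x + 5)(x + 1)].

Using cover-up method: P = 2, Q = 1/2, R = -5/2
Result: 2/x + (1/2)/(x + 5) - (5/2)/(x + 1)


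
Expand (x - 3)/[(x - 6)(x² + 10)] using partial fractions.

At x=6: A = (1·6 - 3)/(6² + 10) = 3/46. B = -A = -3/46, C = 1 - 6·A = 14/23
Result: (3/46)/(x - 6) - ((3/46)x - 14/23)/(x² + 10)


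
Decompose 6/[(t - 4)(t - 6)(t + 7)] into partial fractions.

Using cover-up method: A = -3/11, B = 3/13, C = 6/143
Result: (-3/11)/(t - 4) + (3/13)/(t - 6) + (6/143)/(t + 7)


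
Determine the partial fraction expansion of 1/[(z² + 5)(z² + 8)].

Coefficient matching gives A = C = 0, B = 1/(8-5) = 1/3, D = -B = -1/3
Result: (1/3)/(z² + 5) - (1/3)/(z² + 8)


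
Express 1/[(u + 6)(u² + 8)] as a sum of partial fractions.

Cover-up at u = -6: α = 1/((-6)² + 8) = 1/44. Then β = -α = -1/44, γ = -α·(0 - 6) = 3/22
Result: (1/44)/(u + 6) - ((1/44)u - 3/22)/(u² + 8)


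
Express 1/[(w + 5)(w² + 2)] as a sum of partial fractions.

Cover-up at w = -5: P = 1/((-5)² + 2) = 1/27. Then Q = -P = -1/27, R = -P·(0 - 5) = 5/27
Result: (1/27)/(w + 5) - ((1/27)w - 5/27)/(w² + 2)


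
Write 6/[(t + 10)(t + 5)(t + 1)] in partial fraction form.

Using cover-up method: P = 2/15, Q = -3/10, R = 1/6
Result: (2/15)/(t + 10) - (3/10)/(t + 5) + (1/6)/(t + 1)


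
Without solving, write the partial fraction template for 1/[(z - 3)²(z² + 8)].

Repeated linear + quadratic: α/(z - 3) + β/(z - 3)² + (γz + δ)/(z² + 8)


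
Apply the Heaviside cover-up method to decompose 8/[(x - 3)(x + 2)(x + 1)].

Cover (x - 3), x=3: A = 8/[(3 + 2)(3 + 1)] = 2/5. Cover (x + 2), x=-2: B = 8/[(-2 - 3)(-2 + 1)] = 8/5. Cover (x + 1), x=-1: C = 8/[(-1 - 3)(-1 + 2)] = -2.
Result: (2/5)/(x - 3) + (8/5)/(x + 2) - 2/(x + 1)


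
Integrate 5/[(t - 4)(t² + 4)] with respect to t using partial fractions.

Cover-up at t=4: P = 5/(4²+4) = 1/4. Coeff matching: Q = -1/4, R = -1. Decomposition: (1/4)/(t - 4) - ((1/4)t + 1)/(t² + 4). Integrate: linear → ln, quadratic → (1/2)ln + arctan: (1/4) ln|(t - 4)| - (1/8) ln(t² + 4) - (1/2) arctan(t/2) + C


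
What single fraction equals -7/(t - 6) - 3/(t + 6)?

Common denominator (t - 6)(t + 6). Numerator: -7(t + 6) - 3(t - 6) = (-7t - 42) - (3t - 18) = -10t - 24
Result: (-10t - 24)/[(t - 6)(t + 6)]


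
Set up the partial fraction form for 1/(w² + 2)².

Repeated quadratic factor: (αw + β)/(w² + 2) + (γw + δ)/(w² + 2)²


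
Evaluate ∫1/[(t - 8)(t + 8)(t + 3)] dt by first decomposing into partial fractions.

Cover-up: P = 1/176, Q = 1/80, R = -1/55. Decomposition: (1/176)/(t - 8) + (1/80)/(t + 8) - (1/55)/(t + 3). Integrate each term: (1/176) ln|(t - 8)| + (1/80) ln|(t + 8)| - (1/55) ln|(t + 3)| + C


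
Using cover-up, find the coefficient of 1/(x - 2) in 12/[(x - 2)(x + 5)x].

Cover (x - 2), set x=2: 12/[(2 + 5)(2 - 0)] = 6/7


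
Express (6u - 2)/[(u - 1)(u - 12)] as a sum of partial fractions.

At u=1: α = (6·1 - 2)/(1 - 12) = -4/11. At u=12: β = (6·12 - 2)/(12 - 1) = 70/11
Result: (-4/11)/(u - 1) + (70/11)/(u - 12)


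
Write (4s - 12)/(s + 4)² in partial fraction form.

(4s - 12) = α(s + 4) + β. At s = -4: β = 4·(-4) - 12 = -28. Coeff of s: α = 4
Result: 4/(s + 4) - 28/(s + 4)²


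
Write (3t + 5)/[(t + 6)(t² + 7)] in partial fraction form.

At t=-6: A = (3·(-6) + 5)/((-6)² + 7) = -13/43. B = -A = 13/43, C = 3 - (-6)·A = 51/43
Result: (-13/43)/(t + 6) + ((13/43)t + 51/43)/(t² + 7)


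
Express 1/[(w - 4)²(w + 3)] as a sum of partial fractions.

Cover-up at w=-3: R = 1/(-3 - 4)² = 1/49. Cover-up at w=4: Q = 1/(4 + 3) = 1/7. Comparing w² coeff: P = -R = -1/49
Result: (-1/49)/(w - 4) + (1/7)/(w - 4)² + (1/49)/(w + 3)


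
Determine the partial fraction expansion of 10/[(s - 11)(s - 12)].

10/(s - 11)(s - 12) = A/(s - 11) + B/(s - 12). A = 10/(11 - 12) = -10, B = 10/(12 - 11) = 10
Result: -10/(s - 11) + 10/(s - 12)


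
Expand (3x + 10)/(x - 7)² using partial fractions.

(3x + 10) = A(x - 7) + B. At x = 7: B = 3·7 + 10 = 31. Coeff of x: A = 3
Result: 3/(x - 7) + 31/(x - 7)²


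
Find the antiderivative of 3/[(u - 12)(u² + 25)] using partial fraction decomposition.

Cover-up at u=12: α = 3/(12²+25) = 3/169. Coeff matching: β = -3/169, γ = -36/169. Decomposition: (3/169)/(u - 12) - ((3/169)u + 36/169)/(u² + 25). Integrate: linear → ln, quadratic → (1/2)ln + arctan: (3/169) ln|(u - 12)| - (3/338) ln(u² + 25) - (36/845) arctan(u/5) + C


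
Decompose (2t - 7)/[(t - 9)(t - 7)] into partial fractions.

At t=9: A = (2·9 - 7)/(9 - 7) = 11/2. At t=7: B = (2·7 - 7)/(7 - 9) = -7/2
Result: (11/2)/(t - 9) - (7/2)/(t - 7)


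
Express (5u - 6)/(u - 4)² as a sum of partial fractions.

(5u - 6) = A(u - 4) + B. At u = 4: B = 5·4 - 6 = 14. Coeff of u: A = 5
Result: 5/(u - 4) + 14/(u - 4)²


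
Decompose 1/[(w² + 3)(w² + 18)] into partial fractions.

Coefficient matching gives α = γ = 0, β = 1/(18-3) = 1/15, δ = -β = -1/15
Result: (1/15)/(w² + 3) - (1/15)/(w² + 18)


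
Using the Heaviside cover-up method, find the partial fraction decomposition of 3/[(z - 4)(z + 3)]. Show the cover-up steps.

Cover (z - 4): set z=4, get A = 3/(4 + 3) = 3/7. Cover (z + 3): set z=-3, get B = 3/(-3 - 4) = -3/7.
Result: (3/7)/(z - 4) - (3/7)/(z + 3)


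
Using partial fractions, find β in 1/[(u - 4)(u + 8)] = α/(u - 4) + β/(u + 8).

Cover-up at u = -8: β = 1/(-8 - 4) = -1/12


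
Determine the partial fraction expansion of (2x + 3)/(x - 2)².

(2x + 3) = A(x - 2) + B. At x = 2: B = 2·2 + 3 = 7. Coeff of x: A = 2
Result: 2/(x - 2) + 7/(x - 2)²


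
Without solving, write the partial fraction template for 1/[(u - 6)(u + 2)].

Distinct linear factors: P/(u - 6) + Q/(u + 2)


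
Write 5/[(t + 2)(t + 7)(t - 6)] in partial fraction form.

Using cover-up method: α = -1/8, β = 1/13, γ = 5/104
Result: (-1/8)/(t + 2) + (1/13)/(t + 7) + (5/104)/(t - 6)


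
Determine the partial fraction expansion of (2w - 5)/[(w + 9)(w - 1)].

At w=-9: A = (2·(-9) - 5)/(-9 - 1) = 23/10. At w=1: B = (2·1 - 5)/(1 + 9) = -3/10
Result: (23/10)/(w + 9) - (3/10)/(w - 1)


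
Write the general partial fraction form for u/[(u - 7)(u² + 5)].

Linear + irreducible quadratic: α/(u - 7) + (βu + γ)/(u² + 5)


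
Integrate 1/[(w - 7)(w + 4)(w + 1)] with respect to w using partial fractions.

Cover-up: P = 1/88, Q = 1/33, R = -1/24. Decomposition: (1/88)/(w - 7) + (1/33)/(w + 4) - (1/24)/(w + 1). Integrate each term: (1/88) ln|(w - 7)| + (1/33) ln|(w + 4)| - (1/24) ln|(w + 1)| + C


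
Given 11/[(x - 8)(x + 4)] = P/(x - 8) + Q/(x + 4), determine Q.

Cover-up at x = -4: Q = 11/(-4 - 8) = -11/12


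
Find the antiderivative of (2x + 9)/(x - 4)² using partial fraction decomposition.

Decompose: α = 2, β = 2·4 + 9 = 17, so (2x + 9)/(x - 4)² = 2/(x - 4) + 17/(x - 4)². Integrate: ∫ α/(x - 4) dx = 2 ln|(x - 4)|; ∫ β/(x - 4)² dx = -17/(x - 4). Sum: 2 ln|(x - 4)| - 17/(x - 4) + C


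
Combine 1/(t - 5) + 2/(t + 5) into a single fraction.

Common denominator (t - 5)(t + 5). Numerator: 1(t + 5) + 2(t - 5) = (t + 5) + (2t - 10) = 3t - 5
Result: (3t - 5)/[(t - 5)(t + 5)]


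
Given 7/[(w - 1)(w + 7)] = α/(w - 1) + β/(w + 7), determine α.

Cover-up at w = 1: α = 7/(1 + 7) = 7/8


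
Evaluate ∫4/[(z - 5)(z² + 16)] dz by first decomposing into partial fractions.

Cover-up at z=5: P = 4/(5²+16) = 4/41. Coeff matching: Q = -4/41, R = -20/41. Decomposition: (4/41)/(z - 5) - ((4/41)z + 20/41)/(z² + 16). Integrate: linear → ln, quadratic → (1/2)ln + arctan: (4/41) ln|(z - 5)| - (2/41) ln(z² + 16) - (5/41) arctan(z/4) + C


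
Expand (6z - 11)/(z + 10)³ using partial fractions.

(6z - 11) = α(z + 10)² + β(z + 10) + γ. At z = -10: γ = 6·(-10) - 11 = -71. Coefficients: α = 0, β = 6
Result: 6/(z + 10)² - 71/(z + 10)³


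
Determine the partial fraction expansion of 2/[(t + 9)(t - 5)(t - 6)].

Using cover-up method: A = 1/105, B = -1/7, C = 2/15
Result: (1/105)/(t + 9) - (1/7)/(t - 5) + (2/15)/(t - 6)


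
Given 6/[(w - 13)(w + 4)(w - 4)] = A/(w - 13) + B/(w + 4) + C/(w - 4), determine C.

Cover-up at w = 4: C = 6/[(4 - 13)(4 + 4)] = 6/[(-9)(8)] = -6/72 = -1/12


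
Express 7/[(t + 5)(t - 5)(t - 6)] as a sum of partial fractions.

Using cover-up method: P = 7/110, Q = -7/10, R = 7/11
Result: (7/110)/(t + 5) - (7/10)/(t - 5) + (7/11)/(t - 6)


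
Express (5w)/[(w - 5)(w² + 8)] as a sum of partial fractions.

At w=5: P = (5·5 + 0)/(5² + 8) = 25/33. Q = -P = -25/33, R = 5 - 5·P = 40/33
Result: (25/33)/(w - 5) - ((25/33)w - 40/33)/(w² + 8)


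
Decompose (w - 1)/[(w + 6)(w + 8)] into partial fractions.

At w=-6: α = (1·(-6) - 1)/(-6 + 8) = -7/2. At w=-8: β = (1·(-8) - 1)/(-8 + 6) = 9/2
Result: (-7/2)/(w + 6) + (9/2)/(w + 8)


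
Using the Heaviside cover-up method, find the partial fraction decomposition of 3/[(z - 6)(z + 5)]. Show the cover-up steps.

Cover (z - 6): set z=6, get A = 3/(6 + 5) = 3/11. Cover (z + 5): set z=-5, get B = 3/(-5 - 6) = -3/11.
Result: (3/11)/(z - 6) - (3/11)/(z + 5)


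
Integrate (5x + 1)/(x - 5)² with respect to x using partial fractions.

Decompose: A = 5, B = 5·5 + 1 = 26, so (5x + 1)/(x - 5)² = 5/(x - 5) + 26/(x - 5)². Integrate: ∫ A/(x - 5) dx = 5 ln|(x - 5)|; ∫ B/(x - 5)² dx = -26/(x - 5). Sum: 5 ln|(x - 5)| - 26/(x - 5) + C


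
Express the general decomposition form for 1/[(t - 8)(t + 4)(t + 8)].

Three distinct linear factors: A/(t - 8) + B/(t + 4) + C/(t + 8)


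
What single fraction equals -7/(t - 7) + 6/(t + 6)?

Common denominator (t - 7)(t + 6). Numerator: -7(t + 6) + 6(t - 7) = (-7t - 42) + (6t - 42) = -t - 84
Result: (-t - 84)/[(t - 7)(t + 6)]


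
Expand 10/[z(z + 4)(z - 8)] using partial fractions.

Using cover-up method: A = -5/16, B = 5/24, C = 5/48
Result: (-5/16)/z + (5/24)/(z + 4) + (5/48)/(z - 8)


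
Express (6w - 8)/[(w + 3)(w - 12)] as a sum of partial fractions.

At w=-3: P = (6·(-3) - 8)/(-3 - 12) = 26/15. At w=12: Q = (6·12 - 8)/(12 + 3) = 64/15
Result: (26/15)/(w + 3) + (64/15)/(w - 12)


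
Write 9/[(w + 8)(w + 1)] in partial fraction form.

9/(w + 8)(w + 1) = α/(w + 8) + β/(w + 1). α = 9/(-8 + 1) = -9/7, β = 9/(-1 + 8) = 9/7
Result: (-9/7)/(w + 8) + (9/7)/(w + 1)


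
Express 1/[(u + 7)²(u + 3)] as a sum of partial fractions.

Cover-up at u=-3: C = 1/(-3 + 7)² = 1/16. Cover-up at u=-7: B = 1/(-7 + 3) = -1/4. Comparing u² coeff: A = -C = -1/16
Result: (-1/16)/(u + 7) - (1/4)/(u + 7)² + (1/16)/(u + 3)


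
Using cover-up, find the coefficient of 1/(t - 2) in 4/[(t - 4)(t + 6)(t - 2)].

Cover (t - 2), set t=2: 4/[(2 - 4)(2 + 6)] = -1/4


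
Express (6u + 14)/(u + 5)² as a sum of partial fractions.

(6u + 14) = α(u + 5) + β. At u = -5: β = 6·(-5) + 14 = -16. Coeff of u: α = 6
Result: 6/(u + 5) - 16/(u + 5)²


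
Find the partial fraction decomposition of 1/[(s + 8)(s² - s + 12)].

Cover-up at s = -8: α = 1/((-8)² - 1·(-8) + 12) = 1/84. Then β = -α = -1/84, γ = -α·(-1 - 8) = 3/28
Result: (1/84)/(s + 8) - ((1/84)s - 3/28)/(s² - s + 12)


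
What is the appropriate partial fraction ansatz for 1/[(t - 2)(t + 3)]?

Distinct linear factors: A/(t - 2) + B/(t + 3)


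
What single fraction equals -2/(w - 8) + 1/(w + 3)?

Common denominator (w - 8)(w + 3). Numerator: -2(w + 3) + 1(w - 8) = (-2w - 6) + (w - 8) = -w - 14
Result: (-w - 14)/[(w - 8)(w + 3)]


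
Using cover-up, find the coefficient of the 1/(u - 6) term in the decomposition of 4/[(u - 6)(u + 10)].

Cover (u - 6), set u=6: 4/((u + 10) at u=6) = 4/(16) = 1/4


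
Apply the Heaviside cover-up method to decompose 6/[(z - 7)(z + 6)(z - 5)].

Cover (z - 7), z=7: α = 6/[(7 + 6)(7 - 5)] = 3/13. Cover (z + 6), z=-6: β = 6/[(-6 - 7)(-6 - 5)] = 6/143. Cover (z - 5), z=5: γ = 6/[(5 - 7)(5 + 6)] = -3/11.
Result: (3/13)/(z - 7) + (6/143)/(z + 6) - (3/11)/(z - 5)


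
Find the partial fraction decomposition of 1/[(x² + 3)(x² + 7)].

Coefficient matching gives P = R = 0, Q = 1/(7-3) = 1/4, S = -Q = -1/4
Result: (1/4)/(x² + 3) - (1/4)/(x² + 7)


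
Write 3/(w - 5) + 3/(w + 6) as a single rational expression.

Common denominator (w - 5)(w + 6). Numerator: 3(w + 6) + 3(w - 5) = (3w + 18) + (3w - 15) = 6w + 3
Result: (6w + 3)/[(w - 5)(w + 6)]


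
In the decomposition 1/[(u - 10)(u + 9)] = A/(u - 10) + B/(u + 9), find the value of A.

Cover-up at u = 10: A = 1/(10 + 9) = 1/19


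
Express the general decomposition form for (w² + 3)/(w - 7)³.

Repeated linear factor (power 3): α/(w - 7) + β/(w - 7)² + γ/(w - 7)³


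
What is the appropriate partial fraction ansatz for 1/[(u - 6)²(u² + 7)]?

Repeated linear + quadratic: P/(u - 6) + Q/(u - 6)² + (Ru + S)/(u² + 7)


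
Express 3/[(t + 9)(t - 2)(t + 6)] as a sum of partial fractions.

Using cover-up method: α = 1/11, β = 3/88, γ = -1/8
Result: (1/11)/(t + 9) + (3/88)/(t - 2) - (1/8)/(t + 6)


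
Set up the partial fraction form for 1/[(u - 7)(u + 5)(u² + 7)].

Two linear + quadratic: α/(u - 7) + β/(u + 5) + (γu + δ)/(u² + 7)


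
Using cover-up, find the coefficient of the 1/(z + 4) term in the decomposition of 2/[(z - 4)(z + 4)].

Cover (z + 4), set z=-4: 2/((z - 4) at z=-4) = 2/(-8) = -1/4


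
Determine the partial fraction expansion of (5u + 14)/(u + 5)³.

(5u + 14) = P(u + 5)² + Q(u + 5) + R. At u = -5: R = 5·(-5) + 14 = -11. Coefficients: P = 0, Q = 5
Result: 5/(u + 5)² - 11/(u + 5)³


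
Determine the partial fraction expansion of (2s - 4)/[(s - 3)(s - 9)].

At s=3: P = (2·3 - 4)/(3 - 9) = -1/3. At s=9: Q = (2·9 - 4)/(9 - 3) = 7/3
Result: (-1/3)/(s - 3) + (7/3)/(s - 9)


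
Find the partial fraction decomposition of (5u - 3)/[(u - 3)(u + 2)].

At u=3: P = (5·3 - 3)/(3 + 2) = 12/5. At u=-2: Q = (5·(-2) - 3)/(-2 - 3) = 13/5
Result: (12/5)/(u - 3) + (13/5)/(u + 2)


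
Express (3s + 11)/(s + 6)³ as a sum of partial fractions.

(3s + 11) = P(s + 6)² + Q(s + 6) + R. At s = -6: R = 3·(-6) + 11 = -7. Coefficients: P = 0, Q = 3
Result: 3/(s + 6)² - 7/(s + 6)³


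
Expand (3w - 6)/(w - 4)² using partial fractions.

(3w - 6) = A(w - 4) + B. At w = 4: B = 3·4 - 6 = 6. Coeff of w: A = 3
Result: 3/(w - 4) + 6/(w - 4)²


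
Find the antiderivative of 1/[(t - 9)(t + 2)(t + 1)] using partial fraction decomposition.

Cover-up: A = 1/110, B = 1/11, C = -1/10. Decomposition: (1/110)/(t - 9) + (1/11)/(t + 2) - (1/10)/(t + 1). Integrate each term: (1/110) ln|(t - 9)| + (1/11) ln|(t + 2)| - (1/10) ln|(t + 1)| + C


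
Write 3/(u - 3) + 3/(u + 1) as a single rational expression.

Common denominator (u - 3)(u + 1). Numerator: 3(u + 1) + 3(u - 3) = (3u + 3) + (3u - 9) = 6u - 6
Result: (6u - 6)/[(u - 3)(u + 1)]


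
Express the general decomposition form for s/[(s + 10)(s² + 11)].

Linear + irreducible quadratic: A/(s + 10) + (Bs + C)/(s² + 11)


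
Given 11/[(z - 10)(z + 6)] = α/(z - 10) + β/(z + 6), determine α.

Cover-up at z = 10: α = 11/(10 + 6) = 11/16


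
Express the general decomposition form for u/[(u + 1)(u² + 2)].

Linear + irreducible quadratic: P/(u + 1) + (Qu + R)/(u² + 2)


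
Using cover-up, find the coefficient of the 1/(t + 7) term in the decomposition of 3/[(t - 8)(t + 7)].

Cover (t + 7), set t=-7: 3/((t - 8) at t=-7) = 3/(-15) = -1/5


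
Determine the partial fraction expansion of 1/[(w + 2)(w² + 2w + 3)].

Cover-up at w = -2: A = 1/((-2)² + 2·(-2) + 3) = 1/3. Then B = -A = -1/3, C = -A·(2 - 2) = 0
Result: (1/3)/(w + 2) - ((1/3)w)/(w² + 2w + 3)


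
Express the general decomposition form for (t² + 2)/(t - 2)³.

Repeated linear factor (power 3): α/(t - 2) + β/(t - 2)² + γ/(t - 2)³


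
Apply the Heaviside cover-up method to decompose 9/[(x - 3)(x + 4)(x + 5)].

Cover (x - 3), x=3: P = 9/[(3 + 4)(3 + 5)] = 9/56. Cover (x + 4), x=-4: Q = 9/[(-4 - 3)(-4 + 5)] = -9/7. Cover (x + 5), x=-5: R = 9/[(-5 - 3)(-5 + 4)] = 9/8.
Result: (9/56)/(x - 3) - (9/7)/(x + 4) + (9/8)/(x + 5)


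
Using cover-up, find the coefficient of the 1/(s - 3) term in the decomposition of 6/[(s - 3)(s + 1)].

Cover (s - 3), set s=3: 6/((s + 1) at s=3) = 6/(4) = 3/2


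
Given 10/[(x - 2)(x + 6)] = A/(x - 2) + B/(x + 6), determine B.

Cover-up at x = -6: B = 10/(-6 - 2) = -10/8 = -5/4


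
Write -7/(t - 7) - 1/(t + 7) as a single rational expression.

Common denominator (t - 7)(t + 7). Numerator: -7(t + 7) - 1(t - 7) = (-7t - 49) - (t - 7) = -8t - 42
Result: (-8t - 42)/[(t - 7)(t + 7)]


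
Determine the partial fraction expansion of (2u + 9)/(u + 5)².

(2u + 9) = P(u + 5) + Q. At u = -5: Q = 2·(-5) + 9 = -1. Coeff of u: P = 2
Result: 2/(u + 5) - 1/(u + 5)²


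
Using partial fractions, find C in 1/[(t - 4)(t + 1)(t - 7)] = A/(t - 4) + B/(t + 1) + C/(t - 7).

Cover-up at t = 7: C = 1/[(7 - 4)(7 + 1)] = 1/[(3)(8)] = 1/24


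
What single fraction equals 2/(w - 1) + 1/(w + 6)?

Common denominator (w - 1)(w + 6). Numerator: 2(w + 6) + 1(w - 1) = (2w + 12) + (w - 1) = 3w + 11
Result: (3w + 11)/[(w - 1)(w + 6)]
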